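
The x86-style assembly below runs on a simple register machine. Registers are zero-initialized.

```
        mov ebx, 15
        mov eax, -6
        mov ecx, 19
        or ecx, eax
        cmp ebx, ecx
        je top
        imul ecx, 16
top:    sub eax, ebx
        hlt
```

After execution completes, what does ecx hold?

-80

mov ebx, 15 → ebx=15
mov eax, -6 → eax=-6
mov ecx, 19 → ecx=19
or ecx, eax → ecx=19|(-6)=-5
cmp ebx, ecx  (cmp 15,-5)
je top: not taken
imul ecx, 16 → ecx=(-5)*16=-80
sub eax, ebx → eax=(-6)-15=-21
halt.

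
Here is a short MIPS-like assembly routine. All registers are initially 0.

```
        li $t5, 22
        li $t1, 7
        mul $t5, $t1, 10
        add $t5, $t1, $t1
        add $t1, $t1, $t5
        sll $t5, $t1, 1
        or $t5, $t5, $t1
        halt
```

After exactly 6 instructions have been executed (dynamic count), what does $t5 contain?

42

li $t5, 22 → $t5=22
li $t1, 7 → $t1=7
mul $t5, $t1, 10 → $t5=7*10=70
add $t5, $t1, $t1 → $t5=7+7=14
add $t1, $t1, $t5 → $t1=7+14=21
sll $t5, $t1, 1 → $t5=21<<1=42
After step 6: $t5 = 42.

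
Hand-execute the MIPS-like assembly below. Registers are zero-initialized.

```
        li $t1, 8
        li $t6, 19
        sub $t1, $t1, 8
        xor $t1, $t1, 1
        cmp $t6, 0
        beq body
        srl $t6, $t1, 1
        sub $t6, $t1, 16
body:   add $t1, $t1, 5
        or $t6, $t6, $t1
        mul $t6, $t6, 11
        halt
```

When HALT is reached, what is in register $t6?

-99

li $t1, 8 → $t1=8
li $t6, 19 → $t6=19
sub $t1, $t1, 8 → $t1=8-8=0
xor $t1, $t1, 1 → $t1=0^1=1
cmp $t6, 0  (cmp 19,0)
beq body: not taken
srl $t6, $t1, 1 → $t6=1>>1=0
sub $t6, $t1, 16 → $t6=1-16=-15
add $t1, $t1, 5 → $t1=1+5=6
or $t6, $t6, $t1 → $t6=(-15)|6=-9
mul $t6, $t6, 11 → $t6=(-9)*11=-99
halt.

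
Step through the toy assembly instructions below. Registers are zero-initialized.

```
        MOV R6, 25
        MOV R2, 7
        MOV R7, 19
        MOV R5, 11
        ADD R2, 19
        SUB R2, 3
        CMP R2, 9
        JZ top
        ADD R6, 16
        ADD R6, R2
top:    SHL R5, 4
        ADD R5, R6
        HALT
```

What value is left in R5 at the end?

240

after MOV R6, 25: R6=25
after MOV R2, 7: R2=7
after MOV R7, 19: R7=19
after MOV R5, 11: R5=11
after ADD R2, 19: R2=7+19=26
after SUB R2, 3: R2=26-3=23
CMP R2, 9  (cmp 23,9)
JZ top: not taken
after ADD R6, 16: R6=25+16=41
after ADD R6, R2: R6=41+23=64
after SHL R5, 4: R5=11<<4=176
after ADD R5, R6: R5=176+64=240
halt.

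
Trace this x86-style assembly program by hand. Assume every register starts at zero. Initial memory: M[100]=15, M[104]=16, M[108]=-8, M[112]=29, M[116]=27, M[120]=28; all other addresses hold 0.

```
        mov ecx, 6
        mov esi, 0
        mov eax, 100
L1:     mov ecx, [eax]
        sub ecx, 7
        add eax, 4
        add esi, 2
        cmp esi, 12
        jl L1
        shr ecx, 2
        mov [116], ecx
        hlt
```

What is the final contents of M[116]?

5

after mov ecx, 6: ecx=6
after mov esi, 0: esi=0
after mov eax, 100: eax=100
after mov ecx, [eax]: ecx=M[100]=15
after sub ecx, 7: ecx=15-7=8
after add eax, 4: eax=100+4=104
after add esi, 2: esi=0+2=2
cmp esi, 12  (cmp 2,12)
jl L1: taken
after mov ecx, [eax]: ecx=M[104]=16
after sub ecx, 7: ecx=16-7=9
after add eax, 4: eax=104+4=108
after add esi, 2: esi=2+2=4
cmp esi, 12  (cmp 4,12)
jl L1: taken
after mov ecx, [eax]: ecx=M[108]=-8
after sub ecx, 7: ecx=(-8)-7=-15
after add eax, 4: eax=108+4=112
after add esi, 2: esi=4+2=6
cmp esi, 12  (cmp 6,12)
jl L1: taken
after mov ecx, [eax]: ecx=M[112]=29
after sub ecx, 7: ecx=29-7=22
after add eax, 4: eax=112+4=116
after add esi, 2: esi=6+2=8
cmp esi, 12  (cmp 8,12)
jl L1: taken
after mov ecx, [eax]: ecx=M[116]=27
after sub ecx, 7: ecx=27-7=20
after add eax, 4: eax=116+4=120
after add esi, 2: esi=8+2=10
cmp esi, 12  (cmp 10,12)
jl L1: taken
after mov ecx, [eax]: ecx=M[120]=28
after sub ecx, 7: ecx=28-7=21
after add eax, 4: eax=120+4=124
after add esi, 2: esi=10+2=12
cmp esi, 12  (cmp 12,12)
jl L1: not taken
after shr ecx, 2: ecx=21>>2=5
mov [116], ecx → M[116]=5
halt.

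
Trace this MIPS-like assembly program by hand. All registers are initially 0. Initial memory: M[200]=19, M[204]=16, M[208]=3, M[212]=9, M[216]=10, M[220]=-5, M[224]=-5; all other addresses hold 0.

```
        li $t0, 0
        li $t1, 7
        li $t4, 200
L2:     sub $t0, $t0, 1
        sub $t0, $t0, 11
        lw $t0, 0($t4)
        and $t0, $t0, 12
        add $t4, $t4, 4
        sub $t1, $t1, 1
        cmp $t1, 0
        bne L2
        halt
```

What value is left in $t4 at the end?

228

after li $t0, 0: $t0=0
after li $t1, 7: $t1=7
after li $t4, 200: $t4=200
after sub $t0, $t0, 1: $t0=0-1=-1
after sub $t0, $t0, 11: $t0=(-1)-11=-12
after lw $t0, 0($t4): $t0=M[200]=19
after and $t0, $t0, 12: $t0=19&12=0
after add $t4, $t4, 4: $t4=200+4=204
after sub $t1, $t1, 1: $t1=7-1=6
cmp $t1, 0  (cmp 6,0)
bne L2: taken
after sub $t0, $t0, 1: $t0=0-1=-1
after sub $t0, $t0, 11: $t0=(-1)-11=-12
after lw $t0, 0($t4): $t0=M[204]=16
after and $t0, $t0, 12: $t0=16&12=0
after add $t4, $t4, 4: $t4=204+4=208
after sub $t1, $t1, 1: $t1=6-1=5
cmp $t1, 0  (cmp 5,0)
bne L2: taken
after sub $t0, $t0, 1: $t0=0-1=-1
after sub $t0, $t0, 11: $t0=(-1)-11=-12
after lw $t0, 0($t4): $t0=M[208]=3
after and $t0, $t0, 12: $t0=3&12=0
after add $t4, $t4, 4: $t4=208+4=212
after sub $t1, $t1, 1: $t1=5-1=4
cmp $t1, 0  (cmp 4,0)
bne L2: taken
after sub $t0, $t0, 1: $t0=0-1=-1
after sub $t0, $t0, 11: $t0=(-1)-11=-12
after lw $t0, 0($t4): $t0=M[212]=9
after and $t0, $t0, 12: $t0=9&12=8
after add $t4, $t4, 4: $t4=212+4=216
after sub $t1, $t1, 1: $t1=4-1=3
cmp $t1, 0  (cmp 3,0)
bne L2: taken
after sub $t0, $t0, 1: $t0=8-1=7
after sub $t0, $t0, 11: $t0=7-11=-4
after lw $t0, 0($t4): $t0=M[216]=10
after and $t0, $t0, 12: $t0=10&12=8
after add $t4, $t4, 4: $t4=216+4=220
after sub $t1, $t1, 1: $t1=3-1=2
cmp $t1, 0  (cmp 2,0)
bne L2: taken
after sub $t0, $t0, 1: $t0=8-1=7
after sub $t0, $t0, 11: $t0=7-11=-4
after lw $t0, 0($t4): $t0=M[220]=-5
after and $t0, $t0, 12: $t0=(-5)&12=8
after add $t4, $t4, 4: $t4=220+4=224
after sub $t1, $t1, 1: $t1=2-1=1
cmp $t1, 0  (cmp 1,0)
bne L2: taken
after sub $t0, $t0, 1: $t0=8-1=7
after sub $t0, $t0, 11: $t0=7-11=-4
after lw $t0, 0($t4): $t0=M[224]=-5
after and $t0, $t0, 12: $t0=(-5)&12=8
after add $t4, $t4, 4: $t4=224+4=228
after sub $t1, $t1, 1: $t1=1-1=0
cmp $t1, 0  (cmp 0,0)
bne L2: not taken
halt.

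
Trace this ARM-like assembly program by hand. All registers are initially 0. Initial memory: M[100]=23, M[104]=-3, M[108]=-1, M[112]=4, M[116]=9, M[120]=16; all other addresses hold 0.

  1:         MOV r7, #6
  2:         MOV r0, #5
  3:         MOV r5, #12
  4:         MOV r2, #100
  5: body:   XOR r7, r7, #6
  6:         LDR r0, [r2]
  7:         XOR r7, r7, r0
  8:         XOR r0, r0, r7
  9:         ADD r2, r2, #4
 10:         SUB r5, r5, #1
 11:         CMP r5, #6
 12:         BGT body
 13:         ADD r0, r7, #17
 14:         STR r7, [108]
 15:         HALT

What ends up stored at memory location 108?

r7=6
r0=5
r5=12
r2=100
r7=6^6=0
r0=M[100]=23
r7=0^23=23
r0=23^23=0
r2=100+4=104
r5=12-1=11
CMP r5, #6  (cmp 11,6)
BGT body: taken
r7=23^6=17
r0=M[104]=-3
r7=17^(-3)=-20
r0=(-3)^(-20)=17
r2=104+4=108
r5=11-1=10
CMP r5, #6  (cmp 10,6)
BGT body: taken
r7=(-20)^6=-22
r0=M[108]=-1
r7=(-22)^(-1)=21
r0=(-1)^21=-22
r2=108+4=112
r5=10-1=9
CMP r5, #6  (cmp 9,6)
BGT body: taken
r7=21^6=19
r0=M[112]=4
r7=19^4=23
r0=4^23=19
r2=112+4=116
r5=9-1=8
CMP r5, #6  (cmp 8,6)
BGT body: taken
r7=23^6=17
r0=M[116]=9
r7=17^9=24
r0=9^24=17
r2=116+4=120
r5=8-1=7
CMP r5, #6  (cmp 7,6)
BGT body: taken
r7=24^6=30
r0=M[120]=16
r7=30^16=14
r0=16^14=30
r2=120+4=124
r5=7-1=6
CMP r5, #6  (cmp 6,6)
BGT body: not taken
r0=14+17=31
STR r7, [108] → M[108]=14
halt.

14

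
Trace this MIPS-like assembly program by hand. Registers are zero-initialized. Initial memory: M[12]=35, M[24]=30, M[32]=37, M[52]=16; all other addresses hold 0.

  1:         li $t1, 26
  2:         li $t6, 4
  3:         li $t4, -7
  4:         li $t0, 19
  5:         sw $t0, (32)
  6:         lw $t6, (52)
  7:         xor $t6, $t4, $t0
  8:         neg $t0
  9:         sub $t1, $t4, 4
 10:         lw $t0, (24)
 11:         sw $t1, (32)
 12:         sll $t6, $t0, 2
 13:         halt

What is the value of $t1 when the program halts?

-11

li $t1, 26 → $t1=26
li $t6, 4 → $t6=4
li $t4, -7 → $t4=-7
li $t0, 19 → $t0=19
sw $t0, (32) → M[32]=19
lw $t6, (52) → $t6=M[52]=16
xor $t6, $t4, $t0 → $t6=(-7)^19=-22
neg $t0 → $t0=-(19)=-19
sub $t1, $t4, 4 → $t1=(-7)-4=-11
lw $t0, (24) → $t0=M[24]=30
sw $t1, (32) → M[32]=-11
sll $t6, $t0, 2 → $t6=30<<2=120
halt.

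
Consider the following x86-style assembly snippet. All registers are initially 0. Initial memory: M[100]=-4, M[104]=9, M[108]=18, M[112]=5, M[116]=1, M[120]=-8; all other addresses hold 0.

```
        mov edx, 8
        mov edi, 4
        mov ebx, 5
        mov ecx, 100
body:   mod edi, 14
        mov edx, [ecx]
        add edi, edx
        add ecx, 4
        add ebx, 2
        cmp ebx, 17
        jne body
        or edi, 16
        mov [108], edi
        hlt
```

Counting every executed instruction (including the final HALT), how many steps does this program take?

49

mov edx, 8 → edx=8
mov edi, 4 → edi=4
mov ebx, 5 → ebx=5
mov ecx, 100 → ecx=100
mod edi, 14 → edi=4%14=4
mov edx, [ecx] → edx=M[100]=-4
add edi, edx → edi=4+(-4)=0
add ecx, 4 → ecx=100+4=104
add ebx, 2 → ebx=5+2=7
cmp ebx, 17  (cmp 7,17)
jne body: taken
mod edi, 14 → edi=0%14=0
mov edx, [ecx] → edx=M[104]=9
add edi, edx → edi=0+9=9
add ecx, 4 → ecx=104+4=108
add ebx, 2 → ebx=7+2=9
cmp ebx, 17  (cmp 9,17)
jne body: taken
mod edi, 14 → edi=9%14=9
mov edx, [ecx] → edx=M[108]=18
add edi, edx → edi=9+18=27
add ecx, 4 → ecx=108+4=112
add ebx, 2 → ebx=9+2=11
cmp ebx, 17  (cmp 11,17)
jne body: taken
mod edi, 14 → edi=27%14=13
mov edx, [ecx] → edx=M[112]=5
add edi, edx → edi=13+5=18
add ecx, 4 → ecx=112+4=116
add ebx, 2 → ebx=11+2=13
cmp ebx, 17  (cmp 13,17)
jne body: taken
mod edi, 14 → edi=18%14=4
mov edx, [ecx] → edx=M[116]=1
add edi, edx → edi=4+1=5
add ecx, 4 → ecx=116+4=120
add ebx, 2 → ebx=13+2=15
cmp ebx, 17  (cmp 15,17)
jne body: taken
mod edi, 14 → edi=5%14=5
mov edx, [ecx] → edx=M[120]=-8
add edi, edx → edi=5+(-8)=-3
add ecx, 4 → ecx=120+4=124
add ebx, 2 → ebx=15+2=17
cmp ebx, 17  (cmp 17,17)
jne body: not taken
or edi, 16 → edi=(-3)|16=-3
mov [108], edi → M[108]=-3
halt.
Total executed instructions: 49.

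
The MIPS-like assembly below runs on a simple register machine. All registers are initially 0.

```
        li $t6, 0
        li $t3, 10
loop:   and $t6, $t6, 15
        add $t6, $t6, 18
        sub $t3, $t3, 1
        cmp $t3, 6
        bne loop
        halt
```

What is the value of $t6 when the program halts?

$t6=0
$t3=10
$t6=0&15=0
$t6=0+18=18
$t3=10-1=9
cmp $t3, 6  (cmp 9,6)
bne loop: taken
$t6=18&15=2
$t6=2+18=20
$t3=9-1=8
cmp $t3, 6  (cmp 8,6)
bne loop: taken
$t6=20&15=4
$t6=4+18=22
$t3=8-1=7
cmp $t3, 6  (cmp 7,6)
bne loop: taken
$t6=22&15=6
$t6=6+18=24
$t3=7-1=6
cmp $t3, 6  (cmp 6,6)
bne loop: not taken
halt.

24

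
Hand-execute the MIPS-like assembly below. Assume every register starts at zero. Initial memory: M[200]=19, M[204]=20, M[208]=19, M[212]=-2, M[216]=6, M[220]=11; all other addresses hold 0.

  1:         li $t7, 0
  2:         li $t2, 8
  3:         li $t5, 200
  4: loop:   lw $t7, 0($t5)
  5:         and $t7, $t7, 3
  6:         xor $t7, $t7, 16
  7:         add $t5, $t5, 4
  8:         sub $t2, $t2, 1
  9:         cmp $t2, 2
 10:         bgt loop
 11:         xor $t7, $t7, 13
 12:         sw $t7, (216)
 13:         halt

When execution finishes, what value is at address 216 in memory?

$t7=0
$t2=8
$t5=200
$t7=M[200]=19
$t7=19&3=3
$t7=3^16=19
$t5=200+4=204
$t2=8-1=7
cmp $t2, 2  (cmp 7,2)
bgt loop: taken
$t7=M[204]=20
$t7=20&3=0
$t7=0^16=16
$t5=204+4=208
$t2=7-1=6
cmp $t2, 2  (cmp 6,2)
bgt loop: taken
$t7=M[208]=19
$t7=19&3=3
$t7=3^16=19
$t5=208+4=212
$t2=6-1=5
cmp $t2, 2  (cmp 5,2)
bgt loop: taken
$t7=M[212]=-2
$t7=(-2)&3=2
$t7=2^16=18
$t5=212+4=216
$t2=5-1=4
cmp $t2, 2  (cmp 4,2)
bgt loop: taken
$t7=M[216]=6
$t7=6&3=2
$t7=2^16=18
$t5=216+4=220
$t2=4-1=3
cmp $t2, 2  (cmp 3,2)
bgt loop: taken
$t7=M[220]=11
$t7=11&3=3
$t7=3^16=19
$t5=220+4=224
$t2=3-1=2
cmp $t2, 2  (cmp 2,2)
bgt loop: not taken
$t7=19^13=30
sw $t7, (216) → M[216]=30
halt.

30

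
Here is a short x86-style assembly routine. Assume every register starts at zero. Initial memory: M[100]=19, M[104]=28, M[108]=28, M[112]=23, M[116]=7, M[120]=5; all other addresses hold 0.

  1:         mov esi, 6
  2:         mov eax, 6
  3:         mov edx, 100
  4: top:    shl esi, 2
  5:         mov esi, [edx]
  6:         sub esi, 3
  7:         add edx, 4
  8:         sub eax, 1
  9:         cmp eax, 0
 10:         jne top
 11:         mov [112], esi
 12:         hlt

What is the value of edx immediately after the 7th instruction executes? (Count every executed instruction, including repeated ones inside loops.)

after mov esi, 6: esi=6
after mov eax, 6: eax=6
after mov edx, 100: edx=100
after shl esi, 2: esi=6<<2=24
after mov esi, [edx]: esi=M[100]=19
after sub esi, 3: esi=19-3=16
after add edx, 4: edx=100+4=104
After step 7: edx = 104.

104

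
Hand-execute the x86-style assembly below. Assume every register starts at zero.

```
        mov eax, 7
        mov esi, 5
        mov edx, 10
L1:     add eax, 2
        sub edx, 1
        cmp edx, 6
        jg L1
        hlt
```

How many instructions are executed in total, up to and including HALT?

20

after mov eax, 7: eax=7
after mov esi, 5: esi=5
after mov edx, 10: edx=10
after add eax, 2: eax=7+2=9
after sub edx, 1: edx=10-1=9
cmp edx, 6  (cmp 9,6)
jg L1: taken
after add eax, 2: eax=9+2=11
after sub edx, 1: edx=9-1=8
cmp edx, 6  (cmp 8,6)
jg L1: taken
after add eax, 2: eax=11+2=13
after sub edx, 1: edx=8-1=7
cmp edx, 6  (cmp 7,6)
jg L1: taken
after add eax, 2: eax=13+2=15
after sub edx, 1: edx=7-1=6
cmp edx, 6  (cmp 6,6)
jg L1: not taken
halt.
Total executed instructions: 20.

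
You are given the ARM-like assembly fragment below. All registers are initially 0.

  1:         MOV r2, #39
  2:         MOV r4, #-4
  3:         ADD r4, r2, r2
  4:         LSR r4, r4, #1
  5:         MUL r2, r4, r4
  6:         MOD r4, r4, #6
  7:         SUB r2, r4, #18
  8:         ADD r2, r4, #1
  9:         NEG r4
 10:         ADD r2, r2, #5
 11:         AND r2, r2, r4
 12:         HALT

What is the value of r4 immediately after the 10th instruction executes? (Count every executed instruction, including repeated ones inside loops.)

after MOV r2, #39: r2=39
after MOV r4, #-4: r4=-4
after ADD r4, r2, r2: r4=39+39=78
after LSR r4, r4, #1: r4=78>>1=39
after MUL r2, r4, r4: r2=39*39=1521
after MOD r4, r4, #6: r4=39%6=3
after SUB r2, r4, #18: r2=3-18=-15
after ADD r2, r4, #1: r2=3+1=4
after NEG r4: r4=-(3)=-3
after ADD r2, r2, #5: r2=4+5=9
After step 10: r4 = -3.

-3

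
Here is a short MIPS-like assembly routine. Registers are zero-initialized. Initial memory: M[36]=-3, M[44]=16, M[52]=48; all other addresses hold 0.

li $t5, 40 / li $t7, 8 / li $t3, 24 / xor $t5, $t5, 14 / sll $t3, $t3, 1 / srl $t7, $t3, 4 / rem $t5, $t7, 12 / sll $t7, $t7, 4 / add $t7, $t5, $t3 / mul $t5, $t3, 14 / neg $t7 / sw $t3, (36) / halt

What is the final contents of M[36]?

48

$t5=40
$t7=8
$t3=24
$t5=40^14=38
$t3=24<<1=48
$t7=48>>4=3
$t5=3%12=3
$t7=3<<4=48
$t7=3+48=51
$t5=48*14=672
$t7=-(51)=-51
sw $t3, (36) → M[36]=48
halt.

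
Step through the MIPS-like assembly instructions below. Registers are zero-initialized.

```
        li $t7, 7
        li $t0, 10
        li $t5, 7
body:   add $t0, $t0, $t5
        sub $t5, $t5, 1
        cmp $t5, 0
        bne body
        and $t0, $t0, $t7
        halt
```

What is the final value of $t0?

6

li $t7, 7 → $t7=7
li $t0, 10 → $t0=10
li $t5, 7 → $t5=7
add $t0, $t0, $t5 → $t0=10+7=17
sub $t5, $t5, 1 → $t5=7-1=6
cmp $t5, 0  (cmp 6,0)
bne body: taken
add $t0, $t0, $t5 → $t0=17+6=23
sub $t5, $t5, 1 → $t5=6-1=5
cmp $t5, 0  (cmp 5,0)
bne body: taken
add $t0, $t0, $t5 → $t0=23+5=28
sub $t5, $t5, 1 → $t5=5-1=4
cmp $t5, 0  (cmp 4,0)
bne body: taken
add $t0, $t0, $t5 → $t0=28+4=32
sub $t5, $t5, 1 → $t5=4-1=3
cmp $t5, 0  (cmp 3,0)
bne body: taken
add $t0, $t0, $t5 → $t0=32+3=35
sub $t5, $t5, 1 → $t5=3-1=2
cmp $t5, 0  (cmp 2,0)
bne body: taken
add $t0, $t0, $t5 → $t0=35+2=37
sub $t5, $t5, 1 → $t5=2-1=1
cmp $t5, 0  (cmp 1,0)
bne body: taken
add $t0, $t0, $t5 → $t0=37+1=38
sub $t5, $t5, 1 → $t5=1-1=0
cmp $t5, 0  (cmp 0,0)
bne body: not taken
and $t0, $t0, $t7 → $t0=38&7=6
halt.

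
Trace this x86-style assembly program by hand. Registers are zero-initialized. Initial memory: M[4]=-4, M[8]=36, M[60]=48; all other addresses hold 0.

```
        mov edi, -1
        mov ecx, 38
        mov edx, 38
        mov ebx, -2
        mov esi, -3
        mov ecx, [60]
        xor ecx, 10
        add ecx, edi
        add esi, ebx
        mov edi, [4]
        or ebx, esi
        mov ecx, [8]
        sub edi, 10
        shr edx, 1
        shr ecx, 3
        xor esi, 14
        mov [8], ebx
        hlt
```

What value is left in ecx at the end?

after mov edi, -1: edi=-1
after mov ecx, 38: ecx=38
after mov edx, 38: edx=38
after mov ebx, -2: ebx=-2
after mov esi, -3: esi=-3
after mov ecx, [60]: ecx=M[60]=48
after xor ecx, 10: ecx=48^10=58
after add ecx, edi: ecx=58+(-1)=57
after add esi, ebx: esi=(-3)+(-2)=-5
after mov edi, [4]: edi=M[4]=-4
after or ebx, esi: ebx=(-2)|(-5)=-1
after mov ecx, [8]: ecx=M[8]=36
after sub edi, 10: edi=(-4)-10=-14
after shr edx, 1: edx=38>>1=19
after shr ecx, 3: ecx=36>>3=4
after xor esi, 14: esi=(-5)^14=-11
mov [8], ebx → M[8]=-1
halt.

4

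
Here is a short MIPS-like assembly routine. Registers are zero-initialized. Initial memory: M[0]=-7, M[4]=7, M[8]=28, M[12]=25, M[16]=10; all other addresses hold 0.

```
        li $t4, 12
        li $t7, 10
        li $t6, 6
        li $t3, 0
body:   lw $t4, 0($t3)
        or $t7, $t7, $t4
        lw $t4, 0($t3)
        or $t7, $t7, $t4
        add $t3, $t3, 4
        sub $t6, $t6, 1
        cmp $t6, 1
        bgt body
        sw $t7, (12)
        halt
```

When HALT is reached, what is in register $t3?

$t4=12
$t7=10
$t6=6
$t3=0
$t4=M[0]=-7
$t7=10|(-7)=-5
$t4=M[0]=-7
$t7=(-5)|(-7)=-5
$t3=0+4=4
$t6=6-1=5
cmp $t6, 1  (cmp 5,1)
bgt body: taken
$t4=M[4]=7
$t7=(-5)|7=-1
$t4=M[4]=7
$t7=(-1)|7=-1
$t3=4+4=8
$t6=5-1=4
cmp $t6, 1  (cmp 4,1)
bgt body: taken
$t4=M[8]=28
$t7=(-1)|28=-1
$t4=M[8]=28
$t7=(-1)|28=-1
$t3=8+4=12
$t6=4-1=3
cmp $t6, 1  (cmp 3,1)
bgt body: taken
$t4=M[12]=25
$t7=(-1)|25=-1
$t4=M[12]=25
$t7=(-1)|25=-1
$t3=12+4=16
$t6=3-1=2
cmp $t6, 1  (cmp 2,1)
bgt body: taken
$t4=M[16]=10
$t7=(-1)|10=-1
$t4=M[16]=10
$t7=(-1)|10=-1
$t3=16+4=20
$t6=2-1=1
cmp $t6, 1  (cmp 1,1)
bgt body: not taken
sw $t7, (12) → M[12]=-1
halt.

20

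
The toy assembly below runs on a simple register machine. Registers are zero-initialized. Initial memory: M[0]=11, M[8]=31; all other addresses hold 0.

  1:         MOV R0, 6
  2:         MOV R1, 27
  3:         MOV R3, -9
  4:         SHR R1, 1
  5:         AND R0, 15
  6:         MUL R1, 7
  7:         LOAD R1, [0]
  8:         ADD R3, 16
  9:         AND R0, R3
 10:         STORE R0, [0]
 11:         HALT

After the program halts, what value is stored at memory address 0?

after MOV R0, 6: R0=6
after MOV R1, 27: R1=27
after MOV R3, -9: R3=-9
after SHR R1, 1: R1=27>>1=13
after AND R0, 15: R0=6&15=6
after MUL R1, 7: R1=13*7=91
after LOAD R1, [0]: R1=M[0]=11
after ADD R3, 16: R3=(-9)+16=7
after AND R0, R3: R0=6&7=6
STORE R0, [0] → M[0]=6
halt.

6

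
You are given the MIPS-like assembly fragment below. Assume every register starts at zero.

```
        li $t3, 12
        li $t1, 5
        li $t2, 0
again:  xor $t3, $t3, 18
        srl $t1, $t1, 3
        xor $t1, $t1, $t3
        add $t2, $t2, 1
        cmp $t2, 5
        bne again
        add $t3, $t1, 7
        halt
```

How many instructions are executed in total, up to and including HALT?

$t3=12
$t1=5
$t2=0
$t3=12^18=30
$t1=5>>3=0
$t1=0^30=30
$t2=0+1=1
cmp $t2, 5  (cmp 1,5)
bne again: taken
$t3=30^18=12
$t1=30>>3=3
$t1=3^12=15
$t2=1+1=2
cmp $t2, 5  (cmp 2,5)
bne again: taken
$t3=12^18=30
$t1=15>>3=1
$t1=1^30=31
$t2=2+1=3
cmp $t2, 5  (cmp 3,5)
bne again: taken
$t3=30^18=12
$t1=31>>3=3
$t1=3^12=15
$t2=3+1=4
cmp $t2, 5  (cmp 4,5)
bne again: taken
$t3=12^18=30
$t1=15>>3=1
$t1=1^30=31
$t2=4+1=5
cmp $t2, 5  (cmp 5,5)
bne again: not taken
$t3=31+7=38
halt.
Total executed instructions: 35.

35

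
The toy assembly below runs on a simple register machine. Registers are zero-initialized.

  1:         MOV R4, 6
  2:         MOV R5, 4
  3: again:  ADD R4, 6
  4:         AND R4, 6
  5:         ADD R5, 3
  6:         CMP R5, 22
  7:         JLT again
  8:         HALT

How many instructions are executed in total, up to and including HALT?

R4=6
R5=4
R4=6+6=12
R4=12&6=4
R5=4+3=7
CMP R5, 22  (cmp 7,22)
JLT again: taken
R4=4+6=10
R4=10&6=2
R5=7+3=10
CMP R5, 22  (cmp 10,22)
JLT again: taken
R4=2+6=8
R4=8&6=0
R5=10+3=13
CMP R5, 22  (cmp 13,22)
JLT again: taken
R4=0+6=6
R4=6&6=6
R5=13+3=16
CMP R5, 22  (cmp 16,22)
JLT again: taken
R4=6+6=12
R4=12&6=4
R5=16+3=19
CMP R5, 22  (cmp 19,22)
JLT again: taken
R4=4+6=10
R4=10&6=2
R5=19+3=22
CMP R5, 22  (cmp 22,22)
JLT again: not taken
halt.
Total executed instructions: 33.

33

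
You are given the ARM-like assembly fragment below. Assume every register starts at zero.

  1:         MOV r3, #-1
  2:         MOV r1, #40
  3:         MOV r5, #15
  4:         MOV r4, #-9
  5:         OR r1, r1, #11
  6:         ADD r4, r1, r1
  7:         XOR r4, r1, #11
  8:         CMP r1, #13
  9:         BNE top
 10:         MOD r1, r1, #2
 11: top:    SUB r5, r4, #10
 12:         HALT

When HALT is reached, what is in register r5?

r3=-1
r1=40
r5=15
r4=-9
r1=40|11=43
r4=43+43=86
r4=43^11=32
CMP r1, #13  (cmp 43,13)
BNE top: taken
r5=32-10=22
halt.

22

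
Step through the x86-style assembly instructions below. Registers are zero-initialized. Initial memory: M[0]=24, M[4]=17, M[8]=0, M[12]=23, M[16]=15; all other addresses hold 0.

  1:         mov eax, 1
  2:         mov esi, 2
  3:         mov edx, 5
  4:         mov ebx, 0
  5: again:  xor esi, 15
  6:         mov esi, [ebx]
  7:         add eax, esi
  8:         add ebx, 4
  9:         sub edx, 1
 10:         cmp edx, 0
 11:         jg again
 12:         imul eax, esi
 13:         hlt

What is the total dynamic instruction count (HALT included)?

after mov eax, 1: eax=1
after mov esi, 2: esi=2
after mov edx, 5: edx=5
after mov ebx, 0: ebx=0
after xor esi, 15: esi=2^15=13
after mov esi, [ebx]: esi=M[0]=24
after add eax, esi: eax=1+24=25
after add ebx, 4: ebx=0+4=4
after sub edx, 1: edx=5-1=4
cmp edx, 0  (cmp 4,0)
jg again: taken
after xor esi, 15: esi=24^15=23
after mov esi, [ebx]: esi=M[4]=17
after add eax, esi: eax=25+17=42
after add ebx, 4: ebx=4+4=8
after sub edx, 1: edx=4-1=3
cmp edx, 0  (cmp 3,0)
jg again: taken
after xor esi, 15: esi=17^15=30
after mov esi, [ebx]: esi=M[8]=0
after add eax, esi: eax=42+0=42
after add ebx, 4: ebx=8+4=12
after sub edx, 1: edx=3-1=2
cmp edx, 0  (cmp 2,0)
jg again: taken
after xor esi, 15: esi=0^15=15
after mov esi, [ebx]: esi=M[12]=23
after add eax, esi: eax=42+23=65
after add ebx, 4: ebx=12+4=16
after sub edx, 1: edx=2-1=1
cmp edx, 0  (cmp 1,0)
jg again: taken
after xor esi, 15: esi=23^15=24
after mov esi, [ebx]: esi=M[16]=15
after add eax, esi: eax=65+15=80
after add ebx, 4: ebx=16+4=20
after sub edx, 1: edx=1-1=0
cmp edx, 0  (cmp 0,0)
jg again: not taken
after imul eax, esi: eax=80*15=1200
halt.
Total executed instructions: 41.

41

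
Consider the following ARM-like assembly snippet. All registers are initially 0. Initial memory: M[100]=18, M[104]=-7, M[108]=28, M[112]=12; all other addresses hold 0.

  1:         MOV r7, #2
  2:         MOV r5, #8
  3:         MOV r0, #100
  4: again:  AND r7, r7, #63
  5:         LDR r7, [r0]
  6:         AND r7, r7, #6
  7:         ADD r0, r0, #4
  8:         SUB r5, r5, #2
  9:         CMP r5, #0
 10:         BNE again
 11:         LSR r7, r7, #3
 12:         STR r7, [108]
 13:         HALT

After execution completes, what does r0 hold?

116

after MOV r7, #2: r7=2
after MOV r5, #8: r5=8
after MOV r0, #100: r0=100
after AND r7, r7, #63: r7=2&63=2
after LDR r7, [r0]: r7=M[100]=18
after AND r7, r7, #6: r7=18&6=2
after ADD r0, r0, #4: r0=100+4=104
after SUB r5, r5, #2: r5=8-2=6
CMP r5, #0  (cmp 6,0)
BNE again: taken
after AND r7, r7, #63: r7=2&63=2
after LDR r7, [r0]: r7=M[104]=-7
after AND r7, r7, #6: r7=(-7)&6=0
after ADD r0, r0, #4: r0=104+4=108
after SUB r5, r5, #2: r5=6-2=4
CMP r5, #0  (cmp 4,0)
BNE again: taken
after AND r7, r7, #63: r7=0&63=0
after LDR r7, [r0]: r7=M[108]=28
after AND r7, r7, #6: r7=28&6=4
after ADD r0, r0, #4: r0=108+4=112
after SUB r5, r5, #2: r5=4-2=2
CMP r5, #0  (cmp 2,0)
BNE again: taken
after AND r7, r7, #63: r7=4&63=4
after LDR r7, [r0]: r7=M[112]=12
after AND r7, r7, #6: r7=12&6=4
after ADD r0, r0, #4: r0=112+4=116
after SUB r5, r5, #2: r5=2-2=0
CMP r5, #0  (cmp 0,0)
BNE again: not taken
after LSR r7, r7, #3: r7=4>>3=0
STR r7, [108] → M[108]=0
halt.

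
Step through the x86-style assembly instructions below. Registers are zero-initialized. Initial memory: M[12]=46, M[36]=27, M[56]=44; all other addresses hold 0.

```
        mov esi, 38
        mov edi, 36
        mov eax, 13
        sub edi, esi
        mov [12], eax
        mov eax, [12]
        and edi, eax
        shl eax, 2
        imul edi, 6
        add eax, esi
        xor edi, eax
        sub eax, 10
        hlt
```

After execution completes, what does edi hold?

esi=38
edi=36
eax=13
edi=36-38=-2
mov [12], eax → M[12]=13
eax=M[12]=13
edi=(-2)&13=12
eax=13<<2=52
edi=12*6=72
eax=52+38=90
edi=72^90=18
eax=90-10=80
halt.

18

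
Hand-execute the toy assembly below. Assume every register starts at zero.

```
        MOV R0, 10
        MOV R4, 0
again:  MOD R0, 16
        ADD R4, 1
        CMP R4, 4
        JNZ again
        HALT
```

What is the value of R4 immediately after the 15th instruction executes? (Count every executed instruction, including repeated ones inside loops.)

3

after MOV R0, 10: R0=10
after MOV R4, 0: R4=0
after MOD R0, 16: R0=10%16=10
after ADD R4, 1: R4=0+1=1
CMP R4, 4  (cmp 1,4)
JNZ again: taken
after MOD R0, 16: R0=10%16=10
after ADD R4, 1: R4=1+1=2
CMP R4, 4  (cmp 2,4)
JNZ again: taken
after MOD R0, 16: R0=10%16=10
after ADD R4, 1: R4=2+1=3
CMP R4, 4  (cmp 3,4)
JNZ again: taken
after MOD R0, 16: R0=10%16=10
After step 15: R4 = 3.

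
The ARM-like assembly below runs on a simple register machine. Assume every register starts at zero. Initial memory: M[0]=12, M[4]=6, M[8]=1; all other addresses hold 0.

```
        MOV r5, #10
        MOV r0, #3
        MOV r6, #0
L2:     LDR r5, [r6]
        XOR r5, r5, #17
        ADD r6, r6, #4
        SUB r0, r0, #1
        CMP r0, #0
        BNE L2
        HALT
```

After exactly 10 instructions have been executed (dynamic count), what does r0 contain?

r5=10
r0=3
r6=0
r5=M[0]=12
r5=12^17=29
r6=0+4=4
r0=3-1=2
CMP r0, #0  (cmp 2,0)
BNE L2: taken
r5=M[4]=6
After step 10: r0 = 2.

2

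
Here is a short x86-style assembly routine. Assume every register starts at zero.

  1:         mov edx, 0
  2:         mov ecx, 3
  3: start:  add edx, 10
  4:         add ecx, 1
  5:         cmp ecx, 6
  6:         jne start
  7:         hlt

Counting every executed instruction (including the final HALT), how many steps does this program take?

after mov edx, 0: edx=0
after mov ecx, 3: ecx=3
after add edx, 10: edx=0+10=10
after add ecx, 1: ecx=3+1=4
cmp ecx, 6  (cmp 4,6)
jne start: taken
after add edx, 10: edx=10+10=20
after add ecx, 1: ecx=4+1=5
cmp ecx, 6  (cmp 5,6)
jne start: taken
after add edx, 10: edx=20+10=30
after add ecx, 1: ecx=5+1=6
cmp ecx, 6  (cmp 6,6)
jne start: not taken
halt.
Total executed instructions: 15.

15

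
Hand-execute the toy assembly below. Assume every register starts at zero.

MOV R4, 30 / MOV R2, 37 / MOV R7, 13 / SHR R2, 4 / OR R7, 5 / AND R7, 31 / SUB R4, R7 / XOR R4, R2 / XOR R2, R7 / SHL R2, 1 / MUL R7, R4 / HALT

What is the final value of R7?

247

MOV R4, 30 → R4=30
MOV R2, 37 → R2=37
MOV R7, 13 → R7=13
SHR R2, 4 → R2=37>>4=2
OR R7, 5 → R7=13|5=13
AND R7, 31 → R7=13&31=13
SUB R4, R7 → R4=30-13=17
XOR R4, R2 → R4=17^2=19
XOR R2, R7 → R2=2^13=15
SHL R2, 1 → R2=15<<1=30
MUL R7, R4 → R7=13*19=247
halt.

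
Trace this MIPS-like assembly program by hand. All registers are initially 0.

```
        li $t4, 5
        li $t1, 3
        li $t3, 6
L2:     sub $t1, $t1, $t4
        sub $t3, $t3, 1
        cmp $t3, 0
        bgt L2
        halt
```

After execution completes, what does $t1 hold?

$t4=5
$t1=3
$t3=6
$t1=3-5=-2
$t3=6-1=5
cmp $t3, 0  (cmp 5,0)
bgt L2: taken
$t1=(-2)-5=-7
$t3=5-1=4
cmp $t3, 0  (cmp 4,0)
bgt L2: taken
$t1=(-7)-5=-12
$t3=4-1=3
cmp $t3, 0  (cmp 3,0)
bgt L2: taken
$t1=(-12)-5=-17
$t3=3-1=2
cmp $t3, 0  (cmp 2,0)
bgt L2: taken
$t1=(-17)-5=-22
$t3=2-1=1
cmp $t3, 0  (cmp 1,0)
bgt L2: taken
$t1=(-22)-5=-27
$t3=1-1=0
cmp $t3, 0  (cmp 0,0)
bgt L2: not taken
halt.

-27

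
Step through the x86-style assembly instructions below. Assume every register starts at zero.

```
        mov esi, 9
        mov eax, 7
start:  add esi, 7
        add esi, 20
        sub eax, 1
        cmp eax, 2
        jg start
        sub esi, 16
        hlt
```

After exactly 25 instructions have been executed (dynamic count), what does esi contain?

after mov esi, 9: esi=9
after mov eax, 7: eax=7
after add esi, 7: esi=9+7=16
after add esi, 20: esi=16+20=36
after sub eax, 1: eax=7-1=6
cmp eax, 2  (cmp 6,2)
jg start: taken
after add esi, 7: esi=36+7=43
after add esi, 20: esi=43+20=63
after sub eax, 1: eax=6-1=5
cmp eax, 2  (cmp 5,2)
jg start: taken
after add esi, 7: esi=63+7=70
after add esi, 20: esi=70+20=90
after sub eax, 1: eax=5-1=4
cmp eax, 2  (cmp 4,2)
jg start: taken
after add esi, 7: esi=90+7=97
after add esi, 20: esi=97+20=117
after sub eax, 1: eax=4-1=3
cmp eax, 2  (cmp 3,2)
jg start: taken
after add esi, 7: esi=117+7=124
after add esi, 20: esi=124+20=144
after sub eax, 1: eax=3-1=2
After step 25: esi = 144.

144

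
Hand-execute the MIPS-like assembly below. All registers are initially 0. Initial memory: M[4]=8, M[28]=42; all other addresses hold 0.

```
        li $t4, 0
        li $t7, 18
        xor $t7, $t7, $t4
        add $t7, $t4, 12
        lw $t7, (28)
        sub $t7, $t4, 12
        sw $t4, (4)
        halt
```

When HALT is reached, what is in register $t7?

$t4=0
$t7=18
$t7=18^0=18
$t7=0+12=12
$t7=M[28]=42
$t7=0-12=-12
sw $t4, (4) → M[4]=0
halt.

-12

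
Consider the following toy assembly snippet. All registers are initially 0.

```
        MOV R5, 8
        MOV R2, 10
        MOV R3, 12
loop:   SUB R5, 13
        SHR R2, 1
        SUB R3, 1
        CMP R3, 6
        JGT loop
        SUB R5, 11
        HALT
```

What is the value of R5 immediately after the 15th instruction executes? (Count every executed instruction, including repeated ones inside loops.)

-31

after MOV R5, 8: R5=8
after MOV R2, 10: R2=10
after MOV R3, 12: R3=12
after SUB R5, 13: R5=8-13=-5
after SHR R2, 1: R2=10>>1=5
after SUB R3, 1: R3=12-1=11
CMP R3, 6  (cmp 11,6)
JGT loop: taken
after SUB R5, 13: R5=(-5)-13=-18
after SHR R2, 1: R2=5>>1=2
after SUB R3, 1: R3=11-1=10
CMP R3, 6  (cmp 10,6)
JGT loop: taken
after SUB R5, 13: R5=(-18)-13=-31
after SHR R2, 1: R2=2>>1=1
After step 15: R5 = -31.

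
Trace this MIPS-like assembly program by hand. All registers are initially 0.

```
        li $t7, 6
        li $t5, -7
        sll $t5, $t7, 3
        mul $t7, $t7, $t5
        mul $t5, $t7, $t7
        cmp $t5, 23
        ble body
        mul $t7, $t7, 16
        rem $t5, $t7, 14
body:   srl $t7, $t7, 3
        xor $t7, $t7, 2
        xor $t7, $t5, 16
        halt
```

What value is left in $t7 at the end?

$t7=6
$t5=-7
$t5=6<<3=48
$t7=6*48=288
$t5=288*288=82944
cmp $t5, 23  (cmp 82944,23)
ble body: not taken
$t7=288*16=4608
$t5=4608%14=2
$t7=4608>>3=576
$t7=576^2=578
$t7=2^16=18
halt.

18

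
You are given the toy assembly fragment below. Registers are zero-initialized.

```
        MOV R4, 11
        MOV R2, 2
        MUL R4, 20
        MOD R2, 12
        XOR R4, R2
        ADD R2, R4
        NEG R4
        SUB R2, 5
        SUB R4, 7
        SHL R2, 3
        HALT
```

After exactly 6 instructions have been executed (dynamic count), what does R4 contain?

222

R4=11
R2=2
R4=11*20=220
R2=2%12=2
R4=220^2=222
R2=2+222=224
After step 6: R4 = 222.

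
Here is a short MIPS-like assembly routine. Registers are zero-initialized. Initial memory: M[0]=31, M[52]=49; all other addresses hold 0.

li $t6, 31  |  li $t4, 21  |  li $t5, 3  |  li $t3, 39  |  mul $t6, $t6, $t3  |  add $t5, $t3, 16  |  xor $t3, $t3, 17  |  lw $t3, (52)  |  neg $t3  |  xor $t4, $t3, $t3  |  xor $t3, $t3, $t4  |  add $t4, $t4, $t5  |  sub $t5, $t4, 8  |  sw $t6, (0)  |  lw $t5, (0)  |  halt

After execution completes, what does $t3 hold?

after li $t6, 31: $t6=31
after li $t4, 21: $t4=21
after li $t5, 3: $t5=3
after li $t3, 39: $t3=39
after mul $t6, $t6, $t3: $t6=31*39=1209
after add $t5, $t3, 16: $t5=39+16=55
after xor $t3, $t3, 17: $t3=39^17=54
after lw $t3, (52): $t3=M[52]=49
after neg $t3: $t3=-(49)=-49
after xor $t4, $t3, $t3: $t4=(-49)^(-49)=0
after xor $t3, $t3, $t4: $t3=(-49)^0=-49
after add $t4, $t4, $t5: $t4=0+55=55
after sub $t5, $t4, 8: $t5=55-8=47
sw $t6, (0) → M[0]=1209
after lw $t5, (0): $t5=M[0]=1209
halt.

-49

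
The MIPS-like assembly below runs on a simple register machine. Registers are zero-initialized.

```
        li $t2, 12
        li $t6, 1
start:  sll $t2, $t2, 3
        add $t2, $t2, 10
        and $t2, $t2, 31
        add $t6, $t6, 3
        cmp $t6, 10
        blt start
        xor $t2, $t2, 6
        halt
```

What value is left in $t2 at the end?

28

after li $t2, 12: $t2=12
after li $t6, 1: $t6=1
after sll $t2, $t2, 3: $t2=12<<3=96
after add $t2, $t2, 10: $t2=96+10=106
after and $t2, $t2, 31: $t2=106&31=10
after add $t6, $t6, 3: $t6=1+3=4
cmp $t6, 10  (cmp 4,10)
blt start: taken
after sll $t2, $t2, 3: $t2=10<<3=80
after add $t2, $t2, 10: $t2=80+10=90
after and $t2, $t2, 31: $t2=90&31=26
after add $t6, $t6, 3: $t6=4+3=7
cmp $t6, 10  (cmp 7,10)
blt start: taken
after sll $t2, $t2, 3: $t2=26<<3=208
after add $t2, $t2, 10: $t2=208+10=218
after and $t2, $t2, 31: $t2=218&31=26
after add $t6, $t6, 3: $t6=7+3=10
cmp $t6, 10  (cmp 10,10)
blt start: not taken
after xor $t2, $t2, 6: $t2=26^6=28
halt.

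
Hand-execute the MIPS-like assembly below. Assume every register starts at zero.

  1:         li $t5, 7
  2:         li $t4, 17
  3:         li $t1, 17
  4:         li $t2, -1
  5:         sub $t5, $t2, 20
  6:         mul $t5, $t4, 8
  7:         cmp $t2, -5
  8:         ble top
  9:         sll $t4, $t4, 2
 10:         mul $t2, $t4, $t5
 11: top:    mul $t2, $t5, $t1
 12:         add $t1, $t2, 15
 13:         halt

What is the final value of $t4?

68

after li $t5, 7: $t5=7
after li $t4, 17: $t4=17
after li $t1, 17: $t1=17
after li $t2, -1: $t2=-1
after sub $t5, $t2, 20: $t5=(-1)-20=-21
after mul $t5, $t4, 8: $t5=17*8=136
cmp $t2, -5  (cmp -1,-5)
ble top: not taken
after sll $t4, $t4, 2: $t4=17<<2=68
after mul $t2, $t4, $t5: $t2=68*136=9248
after mul $t2, $t5, $t1: $t2=136*17=2312
after add $t1, $t2, 15: $t1=2312+15=2327
halt.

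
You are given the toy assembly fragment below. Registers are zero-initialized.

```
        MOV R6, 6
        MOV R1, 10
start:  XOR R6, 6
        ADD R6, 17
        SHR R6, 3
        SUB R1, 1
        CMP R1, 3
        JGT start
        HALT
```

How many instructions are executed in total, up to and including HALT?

45

R6=6
R1=10
R6=6^6=0
R6=0+17=17
R6=17>>3=2
R1=10-1=9
CMP R1, 3  (cmp 9,3)
JGT start: taken
R6=2^6=4
R6=4+17=21
R6=21>>3=2
R1=9-1=8
CMP R1, 3  (cmp 8,3)
JGT start: taken
R6=2^6=4
R6=4+17=21
R6=21>>3=2
R1=8-1=7
CMP R1, 3  (cmp 7,3)
JGT start: taken
R6=2^6=4
R6=4+17=21
R6=21>>3=2
R1=7-1=6
CMP R1, 3  (cmp 6,3)
JGT start: taken
R6=2^6=4
R6=4+17=21
R6=21>>3=2
R1=6-1=5
CMP R1, 3  (cmp 5,3)
JGT start: taken
R6=2^6=4
R6=4+17=21
R6=21>>3=2
R1=5-1=4
CMP R1, 3  (cmp 4,3)
JGT start: taken
R6=2^6=4
R6=4+17=21
R6=21>>3=2
R1=4-1=3
CMP R1, 3  (cmp 3,3)
JGT start: not taken
halt.
Total executed instructions: 45.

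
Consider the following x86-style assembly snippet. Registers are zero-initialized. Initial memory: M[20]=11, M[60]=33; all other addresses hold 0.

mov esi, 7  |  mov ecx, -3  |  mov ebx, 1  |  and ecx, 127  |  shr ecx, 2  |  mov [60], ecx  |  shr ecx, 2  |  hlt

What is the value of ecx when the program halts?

7

after mov esi, 7: esi=7
after mov ecx, -3: ecx=-3
after mov ebx, 1: ebx=1
after and ecx, 127: ecx=(-3)&127=125
after shr ecx, 2: ecx=125>>2=31
mov [60], ecx → M[60]=31
after shr ecx, 2: ecx=31>>2=7
halt.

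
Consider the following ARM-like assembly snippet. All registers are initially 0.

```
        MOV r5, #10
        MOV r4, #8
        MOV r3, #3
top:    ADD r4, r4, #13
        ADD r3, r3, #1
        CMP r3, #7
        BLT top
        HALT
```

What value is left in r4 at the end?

r5=10
r4=8
r3=3
r4=8+13=21
r3=3+1=4
CMP r3, #7  (cmp 4,7)
BLT top: taken
r4=21+13=34
r3=4+1=5
CMP r3, #7  (cmp 5,7)
BLT top: taken
r4=34+13=47
r3=5+1=6
CMP r3, #7  (cmp 6,7)
BLT top: taken
r4=47+13=60
r3=6+1=7
CMP r3, #7  (cmp 7,7)
BLT top: not taken
halt.

60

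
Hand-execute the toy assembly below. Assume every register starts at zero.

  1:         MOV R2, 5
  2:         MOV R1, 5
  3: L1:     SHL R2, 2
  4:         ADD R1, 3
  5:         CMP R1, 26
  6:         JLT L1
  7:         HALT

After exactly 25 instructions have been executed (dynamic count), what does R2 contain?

after MOV R2, 5: R2=5
after MOV R1, 5: R1=5
after SHL R2, 2: R2=5<<2=20
after ADD R1, 3: R1=5+3=8
CMP R1, 26  (cmp 8,26)
JLT L1: taken
after SHL R2, 2: R2=20<<2=80
after ADD R1, 3: R1=8+3=11
CMP R1, 26  (cmp 11,26)
JLT L1: taken
after SHL R2, 2: R2=80<<2=320
after ADD R1, 3: R1=11+3=14
CMP R1, 26  (cmp 14,26)
JLT L1: taken
after SHL R2, 2: R2=320<<2=1280
after ADD R1, 3: R1=14+3=17
CMP R1, 26  (cmp 17,26)
JLT L1: taken
after SHL R2, 2: R2=1280<<2=5120
after ADD R1, 3: R1=17+3=20
CMP R1, 26  (cmp 20,26)
JLT L1: taken
after SHL R2, 2: R2=5120<<2=20480
after ADD R1, 3: R1=20+3=23
CMP R1, 26  (cmp 23,26)
After step 25: R2 = 20480.

20480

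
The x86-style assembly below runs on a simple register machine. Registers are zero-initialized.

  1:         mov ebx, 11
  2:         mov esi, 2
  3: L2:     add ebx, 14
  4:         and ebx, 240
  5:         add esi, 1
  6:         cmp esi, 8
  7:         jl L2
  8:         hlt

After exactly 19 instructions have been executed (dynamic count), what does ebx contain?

ebx=11
esi=2
ebx=11+14=25
ebx=25&240=16
esi=2+1=3
cmp esi, 8  (cmp 3,8)
jl L2: taken
ebx=16+14=30
ebx=30&240=16
esi=3+1=4
cmp esi, 8  (cmp 4,8)
jl L2: taken
ebx=16+14=30
ebx=30&240=16
esi=4+1=5
cmp esi, 8  (cmp 5,8)
jl L2: taken
ebx=16+14=30
ebx=30&240=16
After step 19: ebx = 16.

16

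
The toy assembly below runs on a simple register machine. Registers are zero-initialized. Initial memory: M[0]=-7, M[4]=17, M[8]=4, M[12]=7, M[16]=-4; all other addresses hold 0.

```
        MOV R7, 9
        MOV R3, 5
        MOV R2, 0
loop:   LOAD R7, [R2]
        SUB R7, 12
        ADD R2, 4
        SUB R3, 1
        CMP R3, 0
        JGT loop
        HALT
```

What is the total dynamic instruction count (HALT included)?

34

MOV R7, 9 → R7=9
MOV R3, 5 → R3=5
MOV R2, 0 → R2=0
LOAD R7, [R2] → R7=M[0]=-7
SUB R7, 12 → R7=(-7)-12=-19
ADD R2, 4 → R2=0+4=4
SUB R3, 1 → R3=5-1=4
CMP R3, 0  (cmp 4,0)
JGT loop: taken
LOAD R7, [R2] → R7=M[4]=17
SUB R7, 12 → R7=17-12=5
ADD R2, 4 → R2=4+4=8
SUB R3, 1 → R3=4-1=3
CMP R3, 0  (cmp 3,0)
JGT loop: taken
LOAD R7, [R2] → R7=M[8]=4
SUB R7, 12 → R7=4-12=-8
ADD R2, 4 → R2=8+4=12
SUB R3, 1 → R3=3-1=2
CMP R3, 0  (cmp 2,0)
JGT loop: taken
LOAD R7, [R2] → R7=M[12]=7
SUB R7, 12 → R7=7-12=-5
ADD R2, 4 → R2=12+4=16
SUB R3, 1 → R3=2-1=1
CMP R3, 0  (cmp 1,0)
JGT loop: taken
LOAD R7, [R2] → R7=M[16]=-4
SUB R7, 12 → R7=(-4)-12=-16
ADD R2, 4 → R2=16+4=20
SUB R3, 1 → R3=1-1=0
CMP R3, 0  (cmp 0,0)
JGT loop: not taken
halt.
Total executed instructions: 34.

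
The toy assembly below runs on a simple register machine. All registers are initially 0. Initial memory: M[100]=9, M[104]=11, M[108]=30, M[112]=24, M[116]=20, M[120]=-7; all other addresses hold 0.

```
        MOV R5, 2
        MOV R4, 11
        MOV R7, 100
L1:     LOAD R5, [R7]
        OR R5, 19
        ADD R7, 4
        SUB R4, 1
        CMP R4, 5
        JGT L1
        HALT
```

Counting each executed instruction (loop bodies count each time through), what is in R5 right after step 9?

after MOV R5, 2: R5=2
after MOV R4, 11: R4=11
after MOV R7, 100: R7=100
after LOAD R5, [R7]: R5=M[100]=9
after OR R5, 19: R5=9|19=27
after ADD R7, 4: R7=100+4=104
after SUB R4, 1: R4=11-1=10
CMP R4, 5  (cmp 10,5)
JGT L1: taken
After step 9: R5 = 27.

27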